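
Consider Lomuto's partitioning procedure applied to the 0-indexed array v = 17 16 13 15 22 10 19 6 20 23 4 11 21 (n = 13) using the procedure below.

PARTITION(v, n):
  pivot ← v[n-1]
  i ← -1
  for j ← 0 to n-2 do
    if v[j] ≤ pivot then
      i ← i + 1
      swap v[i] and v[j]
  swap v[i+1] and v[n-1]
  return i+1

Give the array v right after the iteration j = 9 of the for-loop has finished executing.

17 16 13 15 10 19 6 20 22 23 4 11 21

pivot=21, i=-1
j=0: 17≤21, i=0, swap(0,0) ⇒ 17 16 13 15 22 10 19 6 20 23 4 11 21
j=1: 16≤21, i=1, swap(1,1) ⇒ 17 16 13 15 22 10 19 6 20 23 4 11 21
j=2: 13≤21, i=2, swap(2,2) ⇒ 17 16 13 15 22 10 19 6 20 23 4 11 21
j=3: 15≤21, i=3, swap(3,3) ⇒ 17 16 13 15 22 10 19 6 20 23 4 11 21
j=4: 22>21, skip
j=5: 10≤21, i=4, swap(4,5) ⇒ 17 16 13 15 10 22 19 6 20 23 4 11 21
j=6: 19≤21, i=5, swap(5,6) ⇒ 17 16 13 15 10 19 22 6 20 23 4 11 21
j=7: 6≤21, i=6, swap(6,7) ⇒ 17 16 13 15 10 19 6 22 20 23 4 11 21
j=8: 20≤21, i=7, swap(7,8) ⇒ 17 16 13 15 10 19 6 20 22 23 4 11 21
j=9: 23>21, skip
(after j=9) v = 17 16 13 15 10 19 6 20 22 23 4 11 21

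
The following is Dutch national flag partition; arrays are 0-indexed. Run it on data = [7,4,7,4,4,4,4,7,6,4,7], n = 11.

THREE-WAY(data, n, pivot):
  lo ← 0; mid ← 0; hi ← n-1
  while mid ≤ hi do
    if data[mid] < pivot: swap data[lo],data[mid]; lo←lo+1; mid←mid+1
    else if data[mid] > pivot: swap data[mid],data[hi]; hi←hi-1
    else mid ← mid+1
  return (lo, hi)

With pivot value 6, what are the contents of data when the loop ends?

[4,4,4,4,4,4,6,7,7,7,7]

pivot = 6; lo=0, mid=0, hi=10
data[mid]=7>6: swap data[0],data[10]; hi=9 → [7,4,7,4,4,4,4,7,6,4,7]
data[mid]=7>6: swap data[0],data[9]; hi=8 → [4,4,7,4,4,4,4,7,6,7,7]
data[mid]=4<6: swap data[0],data[0]; lo=1,mid=1 → [4,4,7,4,4,4,4,7,6,7,7]
data[mid]=4<6: swap data[1],data[1]; lo=2,mid=2 → [4,4,7,4,4,4,4,7,6,7,7]
data[mid]=7>6: swap data[2],data[8]; hi=7 → [4,4,6,4,4,4,4,7,7,7,7]
data[mid]=6=6: mid=3
data[mid]=4<6: swap data[2],data[3]; lo=3,mid=4 → [4,4,4,6,4,4,4,7,7,7,7]
data[mid]=4<6: swap data[3],data[4]; lo=4,mid=5 → [4,4,4,4,6,4,4,7,7,7,7]
data[mid]=4<6: swap data[4],data[5]; lo=5,mid=6 → [4,4,4,4,4,6,4,7,7,7,7]
data[mid]=4<6: swap data[5],data[6]; lo=6,mid=7 → [4,4,4,4,4,4,6,7,7,7,7]
data[mid]=7>6: swap data[7],data[7]; hi=6 → [4,4,4,4,4,4,6,7,7,7,7]
end: lo=6, hi=6; data = [4,4,4,4,4,4,6,7,7,7,7]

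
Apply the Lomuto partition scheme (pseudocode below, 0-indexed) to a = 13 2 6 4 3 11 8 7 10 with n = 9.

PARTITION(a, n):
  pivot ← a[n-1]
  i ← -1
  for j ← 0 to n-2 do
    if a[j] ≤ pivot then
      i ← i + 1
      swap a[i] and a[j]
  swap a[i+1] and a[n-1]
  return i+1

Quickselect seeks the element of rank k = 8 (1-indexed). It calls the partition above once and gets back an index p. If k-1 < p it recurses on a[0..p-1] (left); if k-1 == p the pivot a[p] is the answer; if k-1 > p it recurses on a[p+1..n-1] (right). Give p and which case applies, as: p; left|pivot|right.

pivot = a[8] = 10; i = -1
j=0: a[0]=13 > 10 → no swap
j=1: a[1]=2 ≤ 10 → i=0, swap a[0],a[1] → 2 13 6 4 3 11 8 7 10
j=2: a[2]=6 ≤ 10 → i=1, swap a[1],a[2] → 2 6 13 4 3 11 8 7 10
j=3: a[3]=4 ≤ 10 → i=2, swap a[2],a[3] → 2 6 4 13 3 11 8 7 10
j=4: a[4]=3 ≤ 10 → i=3, swap a[3],a[4] → 2 6 4 3 13 11 8 7 10
j=5: a[5]=11 > 10 → no swap
j=6: a[6]=8 ≤ 10 → i=4, swap a[4],a[6] → 2 6 4 3 8 11 13 7 10
j=7: a[7]=7 ≤ 10 → i=5, swap a[5],a[7] → 2 6 4 3 8 7 13 11 10
final swap a[6],a[8] → 2 6 4 3 8 7 10 11 13; return 6
p = 6; k-1 = 7 > 6 ⇒ right

6; right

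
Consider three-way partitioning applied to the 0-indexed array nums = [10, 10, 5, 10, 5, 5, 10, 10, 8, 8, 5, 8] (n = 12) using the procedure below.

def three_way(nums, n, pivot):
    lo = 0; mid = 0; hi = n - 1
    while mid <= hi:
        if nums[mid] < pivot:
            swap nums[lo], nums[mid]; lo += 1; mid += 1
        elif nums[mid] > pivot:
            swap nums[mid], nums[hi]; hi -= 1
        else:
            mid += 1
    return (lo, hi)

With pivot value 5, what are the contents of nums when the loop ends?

[5, 5, 5, 5, 10, 10, 10, 8, 8, 10, 8, 10]

pivot = 5; lo=0, mid=0, hi=11
nums[mid]=10>5: swap nums[0],nums[11]; hi=10 → [8, 10, 5, 10, 5, 5, 10, 10, 8, 8, 5, 10]
nums[mid]=8>5: swap nums[0],nums[10]; hi=9 → [5, 10, 5, 10, 5, 5, 10, 10, 8, 8, 8, 10]
nums[mid]=5=5: mid=1
nums[mid]=10>5: swap nums[1],nums[9]; hi=8 → [5, 8, 5, 10, 5, 5, 10, 10, 8, 10, 8, 10]
nums[mid]=8>5: swap nums[1],nums[8]; hi=7 → [5, 8, 5, 10, 5, 5, 10, 10, 8, 10, 8, 10]
nums[mid]=8>5: swap nums[1],nums[7]; hi=6 → [5, 10, 5, 10, 5, 5, 10, 8, 8, 10, 8, 10]
nums[mid]=10>5: swap nums[1],nums[6]; hi=5 → [5, 10, 5, 10, 5, 5, 10, 8, 8, 10, 8, 10]
nums[mid]=10>5: swap nums[1],nums[5]; hi=4 → [5, 5, 5, 10, 5, 10, 10, 8, 8, 10, 8, 10]
nums[mid]=5=5: mid=2
nums[mid]=5=5: mid=3
nums[mid]=10>5: swap nums[3],nums[4]; hi=3 → [5, 5, 5, 5, 10, 10, 10, 8, 8, 10, 8, 10]
nums[mid]=5=5: mid=4
end: lo=0, hi=3; nums = [5, 5, 5, 5, 10, 10, 10, 8, 8, 10, 8, 10]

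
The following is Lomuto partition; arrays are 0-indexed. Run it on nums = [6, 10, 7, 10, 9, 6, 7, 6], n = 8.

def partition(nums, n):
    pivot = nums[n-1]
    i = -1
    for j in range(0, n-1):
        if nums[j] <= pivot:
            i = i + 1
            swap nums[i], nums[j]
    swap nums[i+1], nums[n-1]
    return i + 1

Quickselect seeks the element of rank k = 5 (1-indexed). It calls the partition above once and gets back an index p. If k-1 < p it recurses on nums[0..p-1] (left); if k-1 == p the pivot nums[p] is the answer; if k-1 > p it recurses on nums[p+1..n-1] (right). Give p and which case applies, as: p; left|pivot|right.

2; right

pivot = nums[7] = 6; i = -1
j=0: nums[0]=6 ≤ 6 → i=0, swap nums[0],nums[0] (no change) → [6, 10, 7, 10, 9, 6, 7, 6]
j=1: nums[1]=10 > 6 → no swap
j=2: nums[2]=7 > 6 → no swap
j=3: nums[3]=10 > 6 → no swap
j=4: nums[4]=9 > 6 → no swap
j=5: nums[5]=6 ≤ 6 → i=1, swap nums[1],nums[5] → [6, 6, 7, 10, 9, 10, 7, 6]
j=6: nums[6]=7 > 6 → no swap
final swap nums[2],nums[7] → [6, 6, 6, 10, 9, 10, 7, 7]; return 2
p = 2; k-1 = 4 > 2 ⇒ right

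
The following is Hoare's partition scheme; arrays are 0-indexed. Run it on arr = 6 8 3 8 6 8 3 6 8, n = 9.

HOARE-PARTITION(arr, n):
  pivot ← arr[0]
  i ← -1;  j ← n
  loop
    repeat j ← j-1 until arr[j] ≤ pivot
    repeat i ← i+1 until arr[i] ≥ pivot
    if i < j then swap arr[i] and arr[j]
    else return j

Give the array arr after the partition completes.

6 3 3 6 8 8 8 6 8

pivot = arr[0] = 6; i = -1, j = 9
j→7 (arr[7]=6≤6), i→0 (arr[0]=6≥6); i<j, swap → 6 8 3 8 6 8 3 6 8
j→6 (arr[6]=3≤6), i→1 (arr[1]=8≥6); i<j, swap → 6 3 3 8 6 8 8 6 8
j→4 (arr[4]=6≤6), i→3 (arr[3]=8≥6); i<j, swap → 6 3 3 6 8 8 8 6 8
j→3, i→4; i≥j, return j=3. arr = 6 3 3 6 8 8 8 6 8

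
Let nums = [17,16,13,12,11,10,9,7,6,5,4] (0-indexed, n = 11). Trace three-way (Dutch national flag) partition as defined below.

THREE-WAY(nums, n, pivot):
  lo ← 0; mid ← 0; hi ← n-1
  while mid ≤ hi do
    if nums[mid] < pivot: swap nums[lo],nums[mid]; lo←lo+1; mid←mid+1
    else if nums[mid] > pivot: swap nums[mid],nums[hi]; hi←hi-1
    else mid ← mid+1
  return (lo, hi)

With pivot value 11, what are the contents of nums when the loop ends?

lo=0 mid=0 hi=10
17>11: swap(0,10), hi=9 ⇒ [4,16,13,12,11,10,9,7,6,5,17]
4<11: swap(0,0), lo=1 mid=1 ⇒ [4,16,13,12,11,10,9,7,6,5,17]
16>11: swap(1,9), hi=8 ⇒ [4,5,13,12,11,10,9,7,6,16,17]
5<11: swap(1,1), lo=2 mid=2 ⇒ [4,5,13,12,11,10,9,7,6,16,17]
13>11: swap(2,8), hi=7 ⇒ [4,5,6,12,11,10,9,7,13,16,17]
6<11: swap(2,2), lo=3 mid=3 ⇒ [4,5,6,12,11,10,9,7,13,16,17]
12>11: swap(3,7), hi=6 ⇒ [4,5,6,7,11,10,9,12,13,16,17]
7<11: swap(3,3), lo=4 mid=4 ⇒ [4,5,6,7,11,10,9,12,13,16,17]
11=11: mid=5
10<11: swap(4,5), lo=5 mid=6 ⇒ [4,5,6,7,10,11,9,12,13,16,17]
9<11: swap(5,6), lo=6 mid=7 ⇒ [4,5,6,7,10,9,11,12,13,16,17]
done. lo=6 hi=6; nums=[4,5,6,7,10,9,11,12,13,16,17]

[4,5,6,7,10,9,11,12,13,16,17]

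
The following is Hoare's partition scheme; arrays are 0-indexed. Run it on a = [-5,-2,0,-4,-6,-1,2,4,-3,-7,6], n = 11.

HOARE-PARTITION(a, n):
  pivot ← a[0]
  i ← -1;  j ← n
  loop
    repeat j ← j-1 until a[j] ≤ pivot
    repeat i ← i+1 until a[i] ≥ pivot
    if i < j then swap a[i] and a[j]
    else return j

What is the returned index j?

pivot=-5
j stops at 9 (-7), i stops at 0 (-5); swap ⇒ [-7,-2,0,-4,-6,-1,2,4,-3,-5,6]
j stops at 4 (-6), i stops at 1 (-2); swap ⇒ [-7,-6,0,-4,-2,-1,2,4,-3,-5,6]
j stops at 1, i stops at 2; i≥j ⇒ return 1. a=[-7,-6,0,-4,-2,-1,2,4,-3,-5,6]

1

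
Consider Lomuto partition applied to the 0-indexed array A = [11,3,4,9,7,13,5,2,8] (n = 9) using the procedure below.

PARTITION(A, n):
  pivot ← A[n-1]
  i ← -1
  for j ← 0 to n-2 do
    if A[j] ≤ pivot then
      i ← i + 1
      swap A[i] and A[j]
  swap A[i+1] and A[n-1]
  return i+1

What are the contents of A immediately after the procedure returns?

[3,4,7,5,2,8,9,11,13]

pivot = A[8] = 8; i = -1
j=0: A[0]=11 > 8 → no swap
j=1: A[1]=3 ≤ 8 → i=0, swap A[0],A[1] → [3,11,4,9,7,13,5,2,8]
j=2: A[2]=4 ≤ 8 → i=1, swap A[1],A[2] → [3,4,11,9,7,13,5,2,8]
j=3: A[3]=9 > 8 → no swap
j=4: A[4]=7 ≤ 8 → i=2, swap A[2],A[4] → [3,4,7,9,11,13,5,2,8]
j=5: A[5]=13 > 8 → no swap
j=6: A[6]=5 ≤ 8 → i=3, swap A[3],A[6] → [3,4,7,5,11,13,9,2,8]
j=7: A[7]=2 ≤ 8 → i=4, swap A[4],A[7] → [3,4,7,5,2,13,9,11,8]
final swap A[5],A[8] → [3,4,7,5,2,8,9,11,13]; return 5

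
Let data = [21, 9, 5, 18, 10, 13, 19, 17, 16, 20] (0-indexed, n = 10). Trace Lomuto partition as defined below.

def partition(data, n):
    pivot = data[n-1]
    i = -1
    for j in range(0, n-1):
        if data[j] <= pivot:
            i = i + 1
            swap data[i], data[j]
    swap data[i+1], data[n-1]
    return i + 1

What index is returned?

pivot=20, i=-1
j=0: 21>20, skip
j=1: 9≤20, i=0, swap(0,1) ⇒ [9, 21, 5, 18, 10, 13, 19, 17, 16, 20]
j=2: 5≤20, i=1, swap(1,2) ⇒ [9, 5, 21, 18, 10, 13, 19, 17, 16, 20]
j=3: 18≤20, i=2, swap(2,3) ⇒ [9, 5, 18, 21, 10, 13, 19, 17, 16, 20]
j=4: 10≤20, i=3, swap(3,4) ⇒ [9, 5, 18, 10, 21, 13, 19, 17, 16, 20]
j=5: 13≤20, i=4, swap(4,5) ⇒ [9, 5, 18, 10, 13, 21, 19, 17, 16, 20]
j=6: 19≤20, i=5, swap(5,6) ⇒ [9, 5, 18, 10, 13, 19, 21, 17, 16, 20]
j=7: 17≤20, i=6, swap(6,7) ⇒ [9, 5, 18, 10, 13, 19, 17, 21, 16, 20]
j=8: 16≤20, i=7, swap(7,8) ⇒ [9, 5, 18, 10, 13, 19, 17, 16, 21, 20]
swap(8,9) ⇒ [9, 5, 18, 10, 13, 19, 17, 16, 20, 21]; return 8

8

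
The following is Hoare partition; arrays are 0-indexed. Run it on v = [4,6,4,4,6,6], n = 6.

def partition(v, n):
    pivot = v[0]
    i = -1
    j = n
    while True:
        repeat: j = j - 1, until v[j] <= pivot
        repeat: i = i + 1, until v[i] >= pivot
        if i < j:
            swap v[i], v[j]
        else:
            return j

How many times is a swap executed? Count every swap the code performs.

2

pivot = v[0] = 4; i = -1, j = 6
j→3 (v[3]=4≤4), i→0 (v[0]=4≥4); i<j, swap → [4,6,4,4,6,6]
j→2 (v[2]=4≤4), i→1 (v[1]=6≥4); i<j, swap → [4,4,6,4,6,6]
j→1, i→2; i≥j, return j=1. v = [4,4,6,4,6,6]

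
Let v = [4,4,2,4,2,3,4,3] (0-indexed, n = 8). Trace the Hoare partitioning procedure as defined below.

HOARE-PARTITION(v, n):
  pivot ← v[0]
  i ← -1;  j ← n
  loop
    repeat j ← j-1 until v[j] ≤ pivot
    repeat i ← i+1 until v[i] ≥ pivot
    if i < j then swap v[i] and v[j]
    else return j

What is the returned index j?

pivot = v[0] = 4; i = -1, j = 8
j→7 (v[7]=3≤4), i→0 (v[0]=4≥4); i<j, swap → [3,4,2,4,2,3,4,4]
j→6 (v[6]=4≤4), i→1 (v[1]=4≥4); i<j, swap → [3,4,2,4,2,3,4,4]
j→5 (v[5]=3≤4), i→3 (v[3]=4≥4); i<j, swap → [3,4,2,3,2,4,4,4]
j→4, i→5; i≥j, return j=4. v = [3,4,2,3,2,4,4,4]

4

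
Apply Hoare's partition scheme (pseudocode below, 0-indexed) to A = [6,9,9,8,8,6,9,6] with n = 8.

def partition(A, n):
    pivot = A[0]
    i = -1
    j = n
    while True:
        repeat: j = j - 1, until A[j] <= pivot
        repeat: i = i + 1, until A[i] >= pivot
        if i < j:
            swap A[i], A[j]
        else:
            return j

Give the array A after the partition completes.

pivot=6
j stops at 7 (6), i stops at 0 (6); swap ⇒ [6,9,9,8,8,6,9,6]
j stops at 5 (6), i stops at 1 (9); swap ⇒ [6,6,9,8,8,9,9,6]
j stops at 1, i stops at 2; i≥j ⇒ return 1. A=[6,6,9,8,8,9,9,6]

[6,6,9,8,8,9,9,6]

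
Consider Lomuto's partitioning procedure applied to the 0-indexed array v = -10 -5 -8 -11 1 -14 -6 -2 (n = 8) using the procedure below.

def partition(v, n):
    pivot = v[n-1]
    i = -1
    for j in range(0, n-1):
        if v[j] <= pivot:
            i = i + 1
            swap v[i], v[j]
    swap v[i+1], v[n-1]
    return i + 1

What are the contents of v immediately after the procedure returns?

-10 -5 -8 -11 -14 -6 -2 1

pivot=-2, i=-1
j=0: -10≤-2, i=0, swap(0,0) ⇒ -10 -5 -8 -11 1 -14 -6 -2
j=1: -5≤-2, i=1, swap(1,1) ⇒ -10 -5 -8 -11 1 -14 -6 -2
j=2: -8≤-2, i=2, swap(2,2) ⇒ -10 -5 -8 -11 1 -14 -6 -2
j=3: -11≤-2, i=3, swap(3,3) ⇒ -10 -5 -8 -11 1 -14 -6 -2
j=4: 1>-2, skip
j=5: -14≤-2, i=4, swap(4,5) ⇒ -10 -5 -8 -11 -14 1 -6 -2
j=6: -6≤-2, i=5, swap(5,6) ⇒ -10 -5 -8 -11 -14 -6 1 -2
swap(6,7) ⇒ -10 -5 -8 -11 -14 -6 -2 1; return 6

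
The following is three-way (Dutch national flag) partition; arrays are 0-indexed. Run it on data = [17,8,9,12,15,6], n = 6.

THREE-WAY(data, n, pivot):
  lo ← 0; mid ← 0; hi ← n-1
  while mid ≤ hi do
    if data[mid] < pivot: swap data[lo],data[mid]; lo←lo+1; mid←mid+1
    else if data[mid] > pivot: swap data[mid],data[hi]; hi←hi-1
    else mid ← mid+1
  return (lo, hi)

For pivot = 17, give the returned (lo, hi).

pivot = 17; lo=0, mid=0, hi=5
data[mid]=17=17: mid=1
data[mid]=8<17: swap data[0],data[1]; lo=1,mid=2 → [8,17,9,12,15,6]
data[mid]=9<17: swap data[1],data[2]; lo=2,mid=3 → [8,9,17,12,15,6]
data[mid]=12<17: swap data[2],data[3]; lo=3,mid=4 → [8,9,12,17,15,6]
data[mid]=15<17: swap data[3],data[4]; lo=4,mid=5 → [8,9,12,15,17,6]
data[mid]=6<17: swap data[4],data[5]; lo=5,mid=6 → [8,9,12,15,6,17]
end: lo=5, hi=5; data = [8,9,12,15,6,17]

(5, 5)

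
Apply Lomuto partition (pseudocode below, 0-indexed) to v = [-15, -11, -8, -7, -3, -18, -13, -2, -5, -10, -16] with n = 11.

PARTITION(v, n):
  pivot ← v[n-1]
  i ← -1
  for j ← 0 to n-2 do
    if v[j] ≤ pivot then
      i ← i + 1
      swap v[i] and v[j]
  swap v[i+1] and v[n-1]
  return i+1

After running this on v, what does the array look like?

[-18, -16, -8, -7, -3, -15, -13, -2, -5, -10, -11]

pivot = v[10] = -16; i = -1
j=0: v[0]=-15 > -16 → no swap
j=1: v[1]=-11 > -16 → no swap
j=2: v[2]=-8 > -16 → no swap
j=3: v[3]=-7 > -16 → no swap
j=4: v[4]=-3 > -16 → no swap
j=5: v[5]=-18 ≤ -16 → i=0, swap v[0],v[5] → [-18, -11, -8, -7, -3, -15, -13, -2, -5, -10, -16]
j=6: v[6]=-13 > -16 → no swap
j=7: v[7]=-2 > -16 → no swap
j=8: v[8]=-5 > -16 → no swap
j=9: v[9]=-10 > -16 → no swap
final swap v[1],v[10] → [-18, -16, -8, -7, -3, -15, -13, -2, -5, -10, -11]; return 1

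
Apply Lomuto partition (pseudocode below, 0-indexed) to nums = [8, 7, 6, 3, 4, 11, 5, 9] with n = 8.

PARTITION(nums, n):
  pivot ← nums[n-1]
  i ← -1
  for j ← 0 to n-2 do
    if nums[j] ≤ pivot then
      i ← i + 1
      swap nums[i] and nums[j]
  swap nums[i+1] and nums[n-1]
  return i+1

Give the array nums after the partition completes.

pivot=9, i=-1
j=0: 8≤9, i=0, swap(0,0) ⇒ [8, 7, 6, 3, 4, 11, 5, 9]
j=1: 7≤9, i=1, swap(1,1) ⇒ [8, 7, 6, 3, 4, 11, 5, 9]
j=2: 6≤9, i=2, swap(2,2) ⇒ [8, 7, 6, 3, 4, 11, 5, 9]
j=3: 3≤9, i=3, swap(3,3) ⇒ [8, 7, 6, 3, 4, 11, 5, 9]
j=4: 4≤9, i=4, swap(4,4) ⇒ [8, 7, 6, 3, 4, 11, 5, 9]
j=5: 11>9, skip
j=6: 5≤9, i=5, swap(5,6) ⇒ [8, 7, 6, 3, 4, 5, 11, 9]
swap(6,7) ⇒ [8, 7, 6, 3, 4, 5, 9, 11]; return 6

[8, 7, 6, 3, 4, 5, 9, 11]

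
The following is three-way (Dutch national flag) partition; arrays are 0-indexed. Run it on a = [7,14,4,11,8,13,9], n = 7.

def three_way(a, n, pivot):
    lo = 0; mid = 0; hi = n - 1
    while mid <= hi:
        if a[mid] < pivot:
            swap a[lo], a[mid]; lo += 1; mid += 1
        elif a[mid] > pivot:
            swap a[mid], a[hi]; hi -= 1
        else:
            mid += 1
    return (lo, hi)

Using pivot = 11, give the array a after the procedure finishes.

lo=0 mid=0 hi=6
7<11: swap(0,0), lo=1 mid=1 ⇒ [7,14,4,11,8,13,9]
14>11: swap(1,6), hi=5 ⇒ [7,9,4,11,8,13,14]
9<11: swap(1,1), lo=2 mid=2 ⇒ [7,9,4,11,8,13,14]
4<11: swap(2,2), lo=3 mid=3 ⇒ [7,9,4,11,8,13,14]
11=11: mid=4
8<11: swap(3,4), lo=4 mid=5 ⇒ [7,9,4,8,11,13,14]
13>11: swap(5,5), hi=4 ⇒ [7,9,4,8,11,13,14]
done. lo=4 hi=4; a=[7,9,4,8,11,13,14]

[7,9,4,8,11,13,14]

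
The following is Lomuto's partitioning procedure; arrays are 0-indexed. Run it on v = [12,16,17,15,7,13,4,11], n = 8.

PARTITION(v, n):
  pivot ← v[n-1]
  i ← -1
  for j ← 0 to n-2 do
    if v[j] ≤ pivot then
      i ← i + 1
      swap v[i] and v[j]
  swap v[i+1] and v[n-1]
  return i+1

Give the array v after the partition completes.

pivot=11, i=-1
j=0: 12>11, skip
j=1: 16>11, skip
j=2: 17>11, skip
j=3: 15>11, skip
j=4: 7≤11, i=0, swap(0,4) ⇒ [7,16,17,15,12,13,4,11]
j=5: 13>11, skip
j=6: 4≤11, i=1, swap(1,6) ⇒ [7,4,17,15,12,13,16,11]
swap(2,7) ⇒ [7,4,11,15,12,13,16,17]; return 2

[7,4,11,15,12,13,16,17]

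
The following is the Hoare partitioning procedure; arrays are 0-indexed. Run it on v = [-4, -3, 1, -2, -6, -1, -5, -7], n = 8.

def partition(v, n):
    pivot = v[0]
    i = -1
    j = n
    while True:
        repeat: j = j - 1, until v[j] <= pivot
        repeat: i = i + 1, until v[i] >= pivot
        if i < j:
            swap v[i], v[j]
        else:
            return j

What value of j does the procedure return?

pivot = v[0] = -4; i = -1, j = 8
j→7 (v[7]=-7≤-4), i→0 (v[0]=-4≥-4); i<j, swap → [-7, -3, 1, -2, -6, -1, -5, -4]
j→6 (v[6]=-5≤-4), i→1 (v[1]=-3≥-4); i<j, swap → [-7, -5, 1, -2, -6, -1, -3, -4]
j→4 (v[4]=-6≤-4), i→2 (v[2]=1≥-4); i<j, swap → [-7, -5, -6, -2, 1, -1, -3, -4]
j→2, i→3; i≥j, return j=2. v = [-7, -5, -6, -2, 1, -1, -3, -4]

2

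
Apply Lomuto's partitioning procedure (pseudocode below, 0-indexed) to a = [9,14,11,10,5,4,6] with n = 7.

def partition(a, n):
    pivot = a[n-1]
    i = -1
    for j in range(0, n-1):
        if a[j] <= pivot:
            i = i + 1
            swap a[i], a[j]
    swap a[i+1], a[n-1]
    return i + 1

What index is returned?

pivot=6, i=-1
j=0: 9>6, skip
j=1: 14>6, skip
j=2: 11>6, skip
j=3: 10>6, skip
j=4: 5≤6, i=0, swap(0,4) ⇒ [5,14,11,10,9,4,6]
j=5: 4≤6, i=1, swap(1,5) ⇒ [5,4,11,10,9,14,6]
swap(2,6) ⇒ [5,4,6,10,9,14,11]; return 2

2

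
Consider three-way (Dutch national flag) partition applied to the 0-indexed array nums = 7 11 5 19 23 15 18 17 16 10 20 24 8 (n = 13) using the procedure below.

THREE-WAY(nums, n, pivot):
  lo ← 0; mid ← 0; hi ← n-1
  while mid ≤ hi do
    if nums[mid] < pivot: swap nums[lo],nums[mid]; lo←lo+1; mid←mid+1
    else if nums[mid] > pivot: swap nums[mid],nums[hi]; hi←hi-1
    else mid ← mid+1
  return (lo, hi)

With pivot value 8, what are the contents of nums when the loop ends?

7 5 8 23 15 18 17 16 10 20 24 19 11

lo=0 mid=0 hi=12
7<8: swap(0,0), lo=1 mid=1 ⇒ 7 11 5 19 23 15 18 17 16 10 20 24 8
11>8: swap(1,12), hi=11 ⇒ 7 8 5 19 23 15 18 17 16 10 20 24 11
8=8: mid=2
5<8: swap(1,2), lo=2 mid=3 ⇒ 7 5 8 19 23 15 18 17 16 10 20 24 11
19>8: swap(3,11), hi=10 ⇒ 7 5 8 24 23 15 18 17 16 10 20 19 11
24>8: swap(3,10), hi=9 ⇒ 7 5 8 20 23 15 18 17 16 10 24 19 11
20>8: swap(3,9), hi=8 ⇒ 7 5 8 10 23 15 18 17 16 20 24 19 11
10>8: swap(3,8), hi=7 ⇒ 7 5 8 16 23 15 18 17 10 20 24 19 11
16>8: swap(3,7), hi=6 ⇒ 7 5 8 17 23 15 18 16 10 20 24 19 11
17>8: swap(3,6), hi=5 ⇒ 7 5 8 18 23 15 17 16 10 20 24 19 11
18>8: swap(3,5), hi=4 ⇒ 7 5 8 15 23 18 17 16 10 20 24 19 11
15>8: swap(3,4), hi=3 ⇒ 7 5 8 23 15 18 17 16 10 20 24 19 11
23>8: swap(3,3), hi=2 ⇒ 7 5 8 23 15 18 17 16 10 20 24 19 11
done. lo=2 hi=2; nums=7 5 8 23 15 18 17 16 10 20 24 19 11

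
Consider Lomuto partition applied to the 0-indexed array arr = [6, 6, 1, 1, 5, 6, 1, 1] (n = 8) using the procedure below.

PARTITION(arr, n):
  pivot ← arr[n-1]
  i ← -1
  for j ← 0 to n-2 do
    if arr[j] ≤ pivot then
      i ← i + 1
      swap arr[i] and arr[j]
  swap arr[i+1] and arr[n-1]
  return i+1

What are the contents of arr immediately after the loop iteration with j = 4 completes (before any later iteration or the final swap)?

pivot=1, i=-1
j=0: 6>1, skip
j=1: 6>1, skip
j=2: 1≤1, i=0, swap(0,2) ⇒ [1, 6, 6, 1, 5, 6, 1, 1]
j=3: 1≤1, i=1, swap(1,3) ⇒ [1, 1, 6, 6, 5, 6, 1, 1]
j=4: 5>1, skip
(after j=4) arr = [1, 1, 6, 6, 5, 6, 1, 1]

[1, 1, 6, 6, 5, 6, 1, 1]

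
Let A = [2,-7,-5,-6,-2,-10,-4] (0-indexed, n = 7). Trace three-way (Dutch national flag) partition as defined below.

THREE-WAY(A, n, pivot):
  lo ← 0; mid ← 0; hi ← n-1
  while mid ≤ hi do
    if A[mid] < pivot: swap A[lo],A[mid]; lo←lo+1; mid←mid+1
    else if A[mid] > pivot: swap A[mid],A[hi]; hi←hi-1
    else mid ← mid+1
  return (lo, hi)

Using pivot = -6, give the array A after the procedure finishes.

pivot = -6; lo=0, mid=0, hi=6
A[mid]=2>-6: swap A[0],A[6]; hi=5 → [-4,-7,-5,-6,-2,-10,2]
A[mid]=-4>-6: swap A[0],A[5]; hi=4 → [-10,-7,-5,-6,-2,-4,2]
A[mid]=-10<-6: swap A[0],A[0]; lo=1,mid=1 → [-10,-7,-5,-6,-2,-4,2]
A[mid]=-7<-6: swap A[1],A[1]; lo=2,mid=2 → [-10,-7,-5,-6,-2,-4,2]
A[mid]=-5>-6: swap A[2],A[4]; hi=3 → [-10,-7,-2,-6,-5,-4,2]
A[mid]=-2>-6: swap A[2],A[3]; hi=2 → [-10,-7,-6,-2,-5,-4,2]
A[mid]=-6=-6: mid=3
end: lo=2, hi=2; A = [-10,-7,-6,-2,-5,-4,2]

[-10,-7,-6,-2,-5,-4,2]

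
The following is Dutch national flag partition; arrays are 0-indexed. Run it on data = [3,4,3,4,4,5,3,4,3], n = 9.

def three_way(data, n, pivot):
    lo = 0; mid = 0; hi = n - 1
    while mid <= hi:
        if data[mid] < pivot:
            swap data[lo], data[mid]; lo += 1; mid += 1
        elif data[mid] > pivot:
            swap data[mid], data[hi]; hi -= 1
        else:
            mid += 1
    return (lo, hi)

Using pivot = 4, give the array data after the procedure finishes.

[3,3,3,3,4,4,4,4,5]

lo=0 mid=0 hi=8
3<4: swap(0,0), lo=1 mid=1 ⇒ [3,4,3,4,4,5,3,4,3]
4=4: mid=2
3<4: swap(1,2), lo=2 mid=3 ⇒ [3,3,4,4,4,5,3,4,3]
4=4: mid=4
4=4: mid=5
5>4: swap(5,8), hi=7 ⇒ [3,3,4,4,4,3,3,4,5]
3<4: swap(2,5), lo=3 mid=6 ⇒ [3,3,3,4,4,4,3,4,5]
3<4: swap(3,6), lo=4 mid=7 ⇒ [3,3,3,3,4,4,4,4,5]
4=4: mid=8
done. lo=4 hi=7; data=[3,3,3,3,4,4,4,4,5]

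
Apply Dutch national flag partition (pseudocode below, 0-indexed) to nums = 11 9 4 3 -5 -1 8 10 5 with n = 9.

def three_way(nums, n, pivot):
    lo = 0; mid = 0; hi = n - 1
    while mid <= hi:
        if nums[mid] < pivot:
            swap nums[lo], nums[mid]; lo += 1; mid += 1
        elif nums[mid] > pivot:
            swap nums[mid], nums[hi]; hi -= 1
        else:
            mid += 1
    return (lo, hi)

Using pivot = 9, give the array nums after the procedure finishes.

5 4 3 -5 -1 8 9 10 11

lo=0 mid=0 hi=8
11>9: swap(0,8), hi=7 ⇒ 5 9 4 3 -5 -1 8 10 11
5<9: swap(0,0), lo=1 mid=1 ⇒ 5 9 4 3 -5 -1 8 10 11
9=9: mid=2
4<9: swap(1,2), lo=2 mid=3 ⇒ 5 4 9 3 -5 -1 8 10 11
3<9: swap(2,3), lo=3 mid=4 ⇒ 5 4 3 9 -5 -1 8 10 11
-5<9: swap(3,4), lo=4 mid=5 ⇒ 5 4 3 -5 9 -1 8 10 11
-1<9: swap(4,5), lo=5 mid=6 ⇒ 5 4 3 -5 -1 9 8 10 11
8<9: swap(5,6), lo=6 mid=7 ⇒ 5 4 3 -5 -1 8 9 10 11
10>9: swap(7,7), hi=6 ⇒ 5 4 3 -5 -1 8 9 10 11
done. lo=6 hi=6; nums=5 4 3 -5 -1 8 9 10 11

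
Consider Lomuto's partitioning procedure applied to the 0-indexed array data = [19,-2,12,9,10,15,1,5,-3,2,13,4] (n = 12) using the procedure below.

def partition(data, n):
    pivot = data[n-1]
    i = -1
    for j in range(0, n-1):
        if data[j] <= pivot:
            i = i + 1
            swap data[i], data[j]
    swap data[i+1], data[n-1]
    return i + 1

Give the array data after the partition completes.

pivot=4, i=-1
j=0: 19>4, skip
j=1: -2≤4, i=0, swap(0,1) ⇒ [-2,19,12,9,10,15,1,5,-3,2,13,4]
j=2: 12>4, skip
j=3: 9>4, skip
j=4: 10>4, skip
j=5: 15>4, skip
j=6: 1≤4, i=1, swap(1,6) ⇒ [-2,1,12,9,10,15,19,5,-3,2,13,4]
j=7: 5>4, skip
j=8: -3≤4, i=2, swap(2,8) ⇒ [-2,1,-3,9,10,15,19,5,12,2,13,4]
j=9: 2≤4, i=3, swap(3,9) ⇒ [-2,1,-3,2,10,15,19,5,12,9,13,4]
j=10: 13>4, skip
swap(4,11) ⇒ [-2,1,-3,2,4,15,19,5,12,9,13,10]; return 4

[-2,1,-3,2,4,15,19,5,12,9,13,10]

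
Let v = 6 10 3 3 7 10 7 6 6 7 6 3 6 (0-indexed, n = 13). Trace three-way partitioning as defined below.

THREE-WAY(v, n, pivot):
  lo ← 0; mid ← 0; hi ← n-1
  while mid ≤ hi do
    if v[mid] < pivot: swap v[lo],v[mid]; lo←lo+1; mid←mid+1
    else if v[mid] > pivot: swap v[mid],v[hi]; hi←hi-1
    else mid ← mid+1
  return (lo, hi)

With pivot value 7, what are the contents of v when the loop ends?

pivot = 7; lo=0, mid=0, hi=12
v[mid]=6<7: swap v[0],v[0]; lo=1,mid=1 → 6 10 3 3 7 10 7 6 6 7 6 3 6
v[mid]=10>7: swap v[1],v[12]; hi=11 → 6 6 3 3 7 10 7 6 6 7 6 3 10
v[mid]=6<7: swap v[1],v[1]; lo=2,mid=2 → 6 6 3 3 7 10 7 6 6 7 6 3 10
v[mid]=3<7: swap v[2],v[2]; lo=3,mid=3 → 6 6 3 3 7 10 7 6 6 7 6 3 10
v[mid]=3<7: swap v[3],v[3]; lo=4,mid=4 → 6 6 3 3 7 10 7 6 6 7 6 3 10
v[mid]=7=7: mid=5
v[mid]=10>7: swap v[5],v[11]; hi=10 → 6 6 3 3 7 3 7 6 6 7 6 10 10
v[mid]=3<7: swap v[4],v[5]; lo=5,mid=6 → 6 6 3 3 3 7 7 6 6 7 6 10 10
v[mid]=7=7: mid=7
v[mid]=6<7: swap v[5],v[7]; lo=6,mid=8 → 6 6 3 3 3 6 7 7 6 7 6 10 10
v[mid]=6<7: swap v[6],v[8]; lo=7,mid=9 → 6 6 3 3 3 6 6 7 7 7 6 10 10
v[mid]=7=7: mid=10
v[mid]=6<7: swap v[7],v[10]; lo=8,mid=11 → 6 6 3 3 3 6 6 6 7 7 7 10 10
end: lo=8, hi=10; v = 6 6 3 3 3 6 6 6 7 7 7 10 10

6 6 3 3 3 6 6 6 7 7 7 10 10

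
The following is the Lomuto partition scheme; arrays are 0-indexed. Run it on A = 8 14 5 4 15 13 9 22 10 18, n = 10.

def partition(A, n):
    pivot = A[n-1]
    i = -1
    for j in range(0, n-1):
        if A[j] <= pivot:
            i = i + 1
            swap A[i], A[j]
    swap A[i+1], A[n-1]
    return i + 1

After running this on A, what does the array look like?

8 14 5 4 15 13 9 10 18 22

pivot=18, i=-1
j=0: 8≤18, i=0, swap(0,0) ⇒ 8 14 5 4 15 13 9 22 10 18
j=1: 14≤18, i=1, swap(1,1) ⇒ 8 14 5 4 15 13 9 22 10 18
j=2: 5≤18, i=2, swap(2,2) ⇒ 8 14 5 4 15 13 9 22 10 18
j=3: 4≤18, i=3, swap(3,3) ⇒ 8 14 5 4 15 13 9 22 10 18
j=4: 15≤18, i=4, swap(4,4) ⇒ 8 14 5 4 15 13 9 22 10 18
j=5: 13≤18, i=5, swap(5,5) ⇒ 8 14 5 4 15 13 9 22 10 18
j=6: 9≤18, i=6, swap(6,6) ⇒ 8 14 5 4 15 13 9 22 10 18
j=7: 22>18, skip
j=8: 10≤18, i=7, swap(7,8) ⇒ 8 14 5 4 15 13 9 10 22 18
swap(8,9) ⇒ 8 14 5 4 15 13 9 10 18 22; return 8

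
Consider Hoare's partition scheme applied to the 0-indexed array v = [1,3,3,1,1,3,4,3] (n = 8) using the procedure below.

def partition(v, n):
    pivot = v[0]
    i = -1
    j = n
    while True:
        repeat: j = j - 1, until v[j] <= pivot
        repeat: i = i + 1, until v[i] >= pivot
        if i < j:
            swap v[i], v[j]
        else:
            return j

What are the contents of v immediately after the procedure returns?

pivot = v[0] = 1; i = -1, j = 8
j→4 (v[4]=1≤1), i→0 (v[0]=1≥1); i<j, swap → [1,3,3,1,1,3,4,3]
j→3 (v[3]=1≤1), i→1 (v[1]=3≥1); i<j, swap → [1,1,3,3,1,3,4,3]
j→1, i→2; i≥j, return j=1. v = [1,1,3,3,1,3,4,3]

[1,1,3,3,1,3,4,3]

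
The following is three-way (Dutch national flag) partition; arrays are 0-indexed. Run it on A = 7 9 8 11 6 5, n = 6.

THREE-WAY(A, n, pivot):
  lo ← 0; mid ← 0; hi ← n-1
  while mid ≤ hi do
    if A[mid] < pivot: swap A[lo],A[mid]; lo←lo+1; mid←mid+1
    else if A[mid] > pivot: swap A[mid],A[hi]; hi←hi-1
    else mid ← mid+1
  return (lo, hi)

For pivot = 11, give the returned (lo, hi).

(5, 5)

lo=0 mid=0 hi=5
7<11: swap(0,0), lo=1 mid=1 ⇒ 7 9 8 11 6 5
9<11: swap(1,1), lo=2 mid=2 ⇒ 7 9 8 11 6 5
8<11: swap(2,2), lo=3 mid=3 ⇒ 7 9 8 11 6 5
11=11: mid=4
6<11: swap(3,4), lo=4 mid=5 ⇒ 7 9 8 6 11 5
5<11: swap(4,5), lo=5 mid=6 ⇒ 7 9 8 6 5 11
done. lo=5 hi=5; A=7 9 8 6 5 11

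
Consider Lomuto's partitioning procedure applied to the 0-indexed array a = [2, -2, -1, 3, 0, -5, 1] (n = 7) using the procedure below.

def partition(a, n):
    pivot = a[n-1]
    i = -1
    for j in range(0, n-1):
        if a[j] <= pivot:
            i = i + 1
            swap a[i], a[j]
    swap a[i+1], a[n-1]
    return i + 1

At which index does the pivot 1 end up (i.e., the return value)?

4

pivot=1, i=-1
j=0: 2>1, skip
j=1: -2≤1, i=0, swap(0,1) ⇒ [-2, 2, -1, 3, 0, -5, 1]
j=2: -1≤1, i=1, swap(1,2) ⇒ [-2, -1, 2, 3, 0, -5, 1]
j=3: 3>1, skip
j=4: 0≤1, i=2, swap(2,4) ⇒ [-2, -1, 0, 3, 2, -5, 1]
j=5: -5≤1, i=3, swap(3,5) ⇒ [-2, -1, 0, -5, 2, 3, 1]
swap(4,6) ⇒ [-2, -1, 0, -5, 1, 3, 2]; return 4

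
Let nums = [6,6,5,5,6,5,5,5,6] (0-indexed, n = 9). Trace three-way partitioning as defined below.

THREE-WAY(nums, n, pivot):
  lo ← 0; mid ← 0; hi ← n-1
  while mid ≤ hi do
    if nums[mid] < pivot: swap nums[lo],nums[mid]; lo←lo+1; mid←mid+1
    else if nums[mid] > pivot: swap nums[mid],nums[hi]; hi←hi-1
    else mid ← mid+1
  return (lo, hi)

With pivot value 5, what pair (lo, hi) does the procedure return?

(0, 4)

lo=0 mid=0 hi=8
6>5: swap(0,8), hi=7 ⇒ [6,6,5,5,6,5,5,5,6]
6>5: swap(0,7), hi=6 ⇒ [5,6,5,5,6,5,5,6,6]
5=5: mid=1
6>5: swap(1,6), hi=5 ⇒ [5,5,5,5,6,5,6,6,6]
5=5: mid=2
5=5: mid=3
5=5: mid=4
6>5: swap(4,5), hi=4 ⇒ [5,5,5,5,5,6,6,6,6]
5=5: mid=5
done. lo=0 hi=4; nums=[5,5,5,5,5,6,6,6,6]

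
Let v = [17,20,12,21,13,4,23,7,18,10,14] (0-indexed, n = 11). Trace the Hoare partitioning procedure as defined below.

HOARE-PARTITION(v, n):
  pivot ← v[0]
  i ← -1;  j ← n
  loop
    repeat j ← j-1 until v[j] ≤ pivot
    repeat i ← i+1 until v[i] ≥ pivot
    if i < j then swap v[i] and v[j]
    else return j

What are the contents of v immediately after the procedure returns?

[14,10,12,7,13,4,23,21,18,20,17]

pivot = v[0] = 17; i = -1, j = 11
j→10 (v[10]=14≤17), i→0 (v[0]=17≥17); i<j, swap → [14,20,12,21,13,4,23,7,18,10,17]
j→9 (v[9]=10≤17), i→1 (v[1]=20≥17); i<j, swap → [14,10,12,21,13,4,23,7,18,20,17]
j→7 (v[7]=7≤17), i→3 (v[3]=21≥17); i<j, swap → [14,10,12,7,13,4,23,21,18,20,17]
j→5, i→6; i≥j, return j=5. v = [14,10,12,7,13,4,23,21,18,20,17]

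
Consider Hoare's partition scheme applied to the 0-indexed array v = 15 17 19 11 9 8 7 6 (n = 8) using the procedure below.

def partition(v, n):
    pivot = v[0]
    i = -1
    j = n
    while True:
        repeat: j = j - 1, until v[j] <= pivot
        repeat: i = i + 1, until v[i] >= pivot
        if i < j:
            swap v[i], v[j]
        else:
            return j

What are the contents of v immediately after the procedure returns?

pivot=15
j stops at 7 (6), i stops at 0 (15); swap ⇒ 6 17 19 11 9 8 7 15
j stops at 6 (7), i stops at 1 (17); swap ⇒ 6 7 19 11 9 8 17 15
j stops at 5 (8), i stops at 2 (19); swap ⇒ 6 7 8 11 9 19 17 15
j stops at 4, i stops at 5; i≥j ⇒ return 4. v=6 7 8 11 9 19 17 15

6 7 8 11 9 19 17 15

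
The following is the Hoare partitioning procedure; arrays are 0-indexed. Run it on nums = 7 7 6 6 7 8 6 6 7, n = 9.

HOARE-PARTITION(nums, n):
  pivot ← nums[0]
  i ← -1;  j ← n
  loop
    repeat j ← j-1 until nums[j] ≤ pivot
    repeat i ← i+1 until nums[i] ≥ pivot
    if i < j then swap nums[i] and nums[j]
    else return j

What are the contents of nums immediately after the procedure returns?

pivot = nums[0] = 7; i = -1, j = 9
j→8 (nums[8]=7≤7), i→0 (nums[0]=7≥7); i<j, swap → 7 7 6 6 7 8 6 6 7
j→7 (nums[7]=6≤7), i→1 (nums[1]=7≥7); i<j, swap → 7 6 6 6 7 8 6 7 7
j→6 (nums[6]=6≤7), i→4 (nums[4]=7≥7); i<j, swap → 7 6 6 6 6 8 7 7 7
j→4, i→5; i≥j, return j=4. nums = 7 6 6 6 6 8 7 7 7

7 6 6 6 6 8 7 7 7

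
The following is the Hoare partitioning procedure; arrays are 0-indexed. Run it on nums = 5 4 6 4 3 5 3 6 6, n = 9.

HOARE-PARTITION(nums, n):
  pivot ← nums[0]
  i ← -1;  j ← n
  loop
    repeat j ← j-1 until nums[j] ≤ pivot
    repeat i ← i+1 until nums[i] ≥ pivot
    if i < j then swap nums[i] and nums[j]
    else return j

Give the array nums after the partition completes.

pivot = nums[0] = 5; i = -1, j = 9
j→6 (nums[6]=3≤5), i→0 (nums[0]=5≥5); i<j, swap → 3 4 6 4 3 5 5 6 6
j→5 (nums[5]=5≤5), i→2 (nums[2]=6≥5); i<j, swap → 3 4 5 4 3 6 5 6 6
j→4, i→5; i≥j, return j=4. nums = 3 4 5 4 3 6 5 6 6

3 4 5 4 3 6 5 6 6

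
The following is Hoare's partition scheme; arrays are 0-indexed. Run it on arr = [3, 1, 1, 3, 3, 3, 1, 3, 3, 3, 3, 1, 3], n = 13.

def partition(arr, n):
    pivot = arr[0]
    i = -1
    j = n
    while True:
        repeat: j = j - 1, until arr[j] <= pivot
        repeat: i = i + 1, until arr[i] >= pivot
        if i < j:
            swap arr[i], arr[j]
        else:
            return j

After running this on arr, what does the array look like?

pivot=3
j stops at 12 (3), i stops at 0 (3); swap ⇒ [3, 1, 1, 3, 3, 3, 1, 3, 3, 3, 3, 1, 3]
j stops at 11 (1), i stops at 3 (3); swap ⇒ [3, 1, 1, 1, 3, 3, 1, 3, 3, 3, 3, 3, 3]
j stops at 10 (3), i stops at 4 (3); swap ⇒ [3, 1, 1, 1, 3, 3, 1, 3, 3, 3, 3, 3, 3]
j stops at 9 (3), i stops at 5 (3); swap ⇒ [3, 1, 1, 1, 3, 3, 1, 3, 3, 3, 3, 3, 3]
j stops at 8 (3), i stops at 7 (3); swap ⇒ [3, 1, 1, 1, 3, 3, 1, 3, 3, 3, 3, 3, 3]
j stops at 7, i stops at 8; i≥j ⇒ return 7. arr=[3, 1, 1, 1, 3, 3, 1, 3, 3, 3, 3, 3, 3]

[3, 1, 1, 1, 3, 3, 1, 3, 3, 3, 3, 3, 3]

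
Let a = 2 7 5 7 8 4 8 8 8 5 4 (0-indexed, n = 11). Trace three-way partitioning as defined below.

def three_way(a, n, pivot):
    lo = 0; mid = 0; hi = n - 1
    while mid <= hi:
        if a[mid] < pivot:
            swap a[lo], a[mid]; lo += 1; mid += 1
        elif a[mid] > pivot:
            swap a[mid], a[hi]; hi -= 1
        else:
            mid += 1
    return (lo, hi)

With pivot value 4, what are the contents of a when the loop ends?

pivot = 4; lo=0, mid=0, hi=10
a[mid]=2<4: swap a[0],a[0]; lo=1,mid=1 → 2 7 5 7 8 4 8 8 8 5 4
a[mid]=7>4: swap a[1],a[10]; hi=9 → 2 4 5 7 8 4 8 8 8 5 7
a[mid]=4=4: mid=2
a[mid]=5>4: swap a[2],a[9]; hi=8 → 2 4 5 7 8 4 8 8 8 5 7
a[mid]=5>4: swap a[2],a[8]; hi=7 → 2 4 8 7 8 4 8 8 5 5 7
a[mid]=8>4: swap a[2],a[7]; hi=6 → 2 4 8 7 8 4 8 8 5 5 7
a[mid]=8>4: swap a[2],a[6]; hi=5 → 2 4 8 7 8 4 8 8 5 5 7
a[mid]=8>4: swap a[2],a[5]; hi=4 → 2 4 4 7 8 8 8 8 5 5 7
a[mid]=4=4: mid=3
a[mid]=7>4: swap a[3],a[4]; hi=3 → 2 4 4 8 7 8 8 8 5 5 7
a[mid]=8>4: swap a[3],a[3]; hi=2 → 2 4 4 8 7 8 8 8 5 5 7
end: lo=1, hi=2; a = 2 4 4 8 7 8 8 8 5 5 7

2 4 4 8 7 8 8 8 5 5 7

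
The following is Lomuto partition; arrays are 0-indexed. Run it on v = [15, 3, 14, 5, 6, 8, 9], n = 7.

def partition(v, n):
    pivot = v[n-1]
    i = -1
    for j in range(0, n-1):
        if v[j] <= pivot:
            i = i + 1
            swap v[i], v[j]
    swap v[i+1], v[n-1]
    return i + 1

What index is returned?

pivot=9, i=-1
j=0: 15>9, skip
j=1: 3≤9, i=0, swap(0,1) ⇒ [3, 15, 14, 5, 6, 8, 9]
j=2: 14>9, skip
j=3: 5≤9, i=1, swap(1,3) ⇒ [3, 5, 14, 15, 6, 8, 9]
j=4: 6≤9, i=2, swap(2,4) ⇒ [3, 5, 6, 15, 14, 8, 9]
j=5: 8≤9, i=3, swap(3,5) ⇒ [3, 5, 6, 8, 14, 15, 9]
swap(4,6) ⇒ [3, 5, 6, 8, 9, 15, 14]; return 4

4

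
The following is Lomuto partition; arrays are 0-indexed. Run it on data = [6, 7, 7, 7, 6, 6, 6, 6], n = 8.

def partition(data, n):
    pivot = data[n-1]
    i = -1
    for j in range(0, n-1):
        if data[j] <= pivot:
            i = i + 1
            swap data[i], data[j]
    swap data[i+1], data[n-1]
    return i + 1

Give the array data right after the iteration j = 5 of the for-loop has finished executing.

pivot=6, i=-1
j=0: 6≤6, i=0, swap(0,0) ⇒ [6, 7, 7, 7, 6, 6, 6, 6]
j=1: 7>6, skip
j=2: 7>6, skip
j=3: 7>6, skip
j=4: 6≤6, i=1, swap(1,4) ⇒ [6, 6, 7, 7, 7, 6, 6, 6]
j=5: 6≤6, i=2, swap(2,5) ⇒ [6, 6, 6, 7, 7, 7, 6, 6]
(after j=5) data = [6, 6, 6, 7, 7, 7, 6, 6]

[6, 6, 6, 7, 7, 7, 6, 6]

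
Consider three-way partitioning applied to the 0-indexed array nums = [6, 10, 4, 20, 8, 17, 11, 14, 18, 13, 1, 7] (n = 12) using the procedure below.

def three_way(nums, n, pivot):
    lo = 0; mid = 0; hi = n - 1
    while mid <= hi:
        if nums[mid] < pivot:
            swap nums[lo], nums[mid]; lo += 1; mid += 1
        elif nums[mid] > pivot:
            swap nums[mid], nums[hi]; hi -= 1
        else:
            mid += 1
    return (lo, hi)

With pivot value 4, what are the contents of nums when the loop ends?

[1, 4, 20, 8, 17, 11, 14, 18, 13, 10, 7, 6]

pivot = 4; lo=0, mid=0, hi=11
nums[mid]=6>4: swap nums[0],nums[11]; hi=10 → [7, 10, 4, 20, 8, 17, 11, 14, 18, 13, 1, 6]
nums[mid]=7>4: swap nums[0],nums[10]; hi=9 → [1, 10, 4, 20, 8, 17, 11, 14, 18, 13, 7, 6]
nums[mid]=1<4: swap nums[0],nums[0]; lo=1,mid=1 → [1, 10, 4, 20, 8, 17, 11, 14, 18, 13, 7, 6]
nums[mid]=10>4: swap nums[1],nums[9]; hi=8 → [1, 13, 4, 20, 8, 17, 11, 14, 18, 10, 7, 6]
nums[mid]=13>4: swap nums[1],nums[8]; hi=7 → [1, 18, 4, 20, 8, 17, 11, 14, 13, 10, 7, 6]
nums[mid]=18>4: swap nums[1],nums[7]; hi=6 → [1, 14, 4, 20, 8, 17, 11, 18, 13, 10, 7, 6]
nums[mid]=14>4: swap nums[1],nums[6]; hi=5 → [1, 11, 4, 20, 8, 17, 14, 18, 13, 10, 7, 6]
nums[mid]=11>4: swap nums[1],nums[5]; hi=4 → [1, 17, 4, 20, 8, 11, 14, 18, 13, 10, 7, 6]
nums[mid]=17>4: swap nums[1],nums[4]; hi=3 → [1, 8, 4, 20, 17, 11, 14, 18, 13, 10, 7, 6]
nums[mid]=8>4: swap nums[1],nums[3]; hi=2 → [1, 20, 4, 8, 17, 11, 14, 18, 13, 10, 7, 6]
nums[mid]=20>4: swap nums[1],nums[2]; hi=1 → [1, 4, 20, 8, 17, 11, 14, 18, 13, 10, 7, 6]
nums[mid]=4=4: mid=2
end: lo=1, hi=1; nums = [1, 4, 20, 8, 17, 11, 14, 18, 13, 10, 7, 6]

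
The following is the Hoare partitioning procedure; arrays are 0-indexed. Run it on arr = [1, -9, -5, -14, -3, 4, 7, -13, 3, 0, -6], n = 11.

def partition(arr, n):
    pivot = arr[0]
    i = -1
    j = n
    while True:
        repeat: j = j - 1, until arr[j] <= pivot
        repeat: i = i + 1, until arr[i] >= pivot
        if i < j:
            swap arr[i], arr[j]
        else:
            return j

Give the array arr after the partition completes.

[-6, -9, -5, -14, -3, 0, -13, 7, 3, 4, 1]

pivot = arr[0] = 1; i = -1, j = 11
j→10 (arr[10]=-6≤1), i→0 (arr[0]=1≥1); i<j, swap → [-6, -9, -5, -14, -3, 4, 7, -13, 3, 0, 1]
j→9 (arr[9]=0≤1), i→5 (arr[5]=4≥1); i<j, swap → [-6, -9, -5, -14, -3, 0, 7, -13, 3, 4, 1]
j→7 (arr[7]=-13≤1), i→6 (arr[6]=7≥1); i<j, swap → [-6, -9, -5, -14, -3, 0, -13, 7, 3, 4, 1]
j→6, i→7; i≥j, return j=6. arr = [-6, -9, -5, -14, -3, 0, -13, 7, 3, 4, 1]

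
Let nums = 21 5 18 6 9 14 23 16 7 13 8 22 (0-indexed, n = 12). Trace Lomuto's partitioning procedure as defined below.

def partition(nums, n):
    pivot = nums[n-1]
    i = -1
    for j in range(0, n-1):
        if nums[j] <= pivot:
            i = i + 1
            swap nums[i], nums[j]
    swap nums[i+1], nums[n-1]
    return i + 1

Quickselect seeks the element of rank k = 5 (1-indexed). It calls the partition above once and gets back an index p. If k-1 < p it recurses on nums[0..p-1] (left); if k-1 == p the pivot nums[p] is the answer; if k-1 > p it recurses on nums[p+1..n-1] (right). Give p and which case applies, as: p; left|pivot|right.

10; left

pivot = nums[11] = 22; i = -1
j=0: nums[0]=21 ≤ 22 → i=0, swap nums[0],nums[0] (no change) → 21 5 18 6 9 14 23 16 7 13 8 22
j=1: nums[1]=5 ≤ 22 → i=1, swap nums[1],nums[1] (no change) → 21 5 18 6 9 14 23 16 7 13 8 22
j=2: nums[2]=18 ≤ 22 → i=2, swap nums[2],nums[2] (no change) → 21 5 18 6 9 14 23 16 7 13 8 22
j=3: nums[3]=6 ≤ 22 → i=3, swap nums[3],nums[3] (no change) → 21 5 18 6 9 14 23 16 7 13 8 22
j=4: nums[4]=9 ≤ 22 → i=4, swap nums[4],nums[4] (no change) → 21 5 18 6 9 14 23 16 7 13 8 22
j=5: nums[5]=14 ≤ 22 → i=5, swap nums[5],nums[5] (no change) → 21 5 18 6 9 14 23 16 7 13 8 22
j=6: nums[6]=23 > 22 → no swap
j=7: nums[7]=16 ≤ 22 → i=6, swap nums[6],nums[7] → 21 5 18 6 9 14 16 23 7 13 8 22
j=8: nums[8]=7 ≤ 22 → i=7, swap nums[7],nums[8] → 21 5 18 6 9 14 16 7 23 13 8 22
j=9: nums[9]=13 ≤ 22 → i=8, swap nums[8],nums[9] → 21 5 18 6 9 14 16 7 13 23 8 22
j=10: nums[10]=8 ≤ 22 → i=9, swap nums[9],nums[10] → 21 5 18 6 9 14 16 7 13 8 23 22
final swap nums[10],nums[11] → 21 5 18 6 9 14 16 7 13 8 22 23; return 10
p = 10; k-1 = 4 < 10 ⇒ left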